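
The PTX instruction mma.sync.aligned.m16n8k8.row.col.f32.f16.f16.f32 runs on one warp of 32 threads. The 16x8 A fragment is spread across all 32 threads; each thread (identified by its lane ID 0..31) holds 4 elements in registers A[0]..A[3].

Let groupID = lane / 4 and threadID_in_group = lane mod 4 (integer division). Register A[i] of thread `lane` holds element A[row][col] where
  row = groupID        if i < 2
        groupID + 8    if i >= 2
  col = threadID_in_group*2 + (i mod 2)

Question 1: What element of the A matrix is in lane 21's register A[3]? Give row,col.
13,3

lane 21: grp=5 (21/4), tig=1 (21%4)
i=3: r=5+8=13, c=1*2+1=3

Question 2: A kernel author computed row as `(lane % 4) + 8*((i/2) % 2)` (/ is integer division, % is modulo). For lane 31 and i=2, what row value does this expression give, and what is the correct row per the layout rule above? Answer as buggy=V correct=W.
buggy=11 correct=15

`(lane % 4) + 8*((i/2) % 2)`[31,2]⇒11
lane 31⇒31/4=7, 31 mod 4=3
i=2  r:7+8⇒15  c:2·3+0⇒6
row: 11 vs 15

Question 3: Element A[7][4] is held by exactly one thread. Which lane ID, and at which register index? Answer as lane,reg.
r:7=>grp=7,rB=0  c:4=>tig=2,lo=0
L=7*4+2=30  i=0*2+0=0

30,0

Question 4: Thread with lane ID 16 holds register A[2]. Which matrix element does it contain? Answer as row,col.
12,0

16: grp=4,tig=0
[2] (4+8,0*2+0) = (12,0)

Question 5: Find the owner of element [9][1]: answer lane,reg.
r=9->g=1,rb=1  c=1->t=0,b0=1
L=1*4+0=4  i=1*2+1=3

4,3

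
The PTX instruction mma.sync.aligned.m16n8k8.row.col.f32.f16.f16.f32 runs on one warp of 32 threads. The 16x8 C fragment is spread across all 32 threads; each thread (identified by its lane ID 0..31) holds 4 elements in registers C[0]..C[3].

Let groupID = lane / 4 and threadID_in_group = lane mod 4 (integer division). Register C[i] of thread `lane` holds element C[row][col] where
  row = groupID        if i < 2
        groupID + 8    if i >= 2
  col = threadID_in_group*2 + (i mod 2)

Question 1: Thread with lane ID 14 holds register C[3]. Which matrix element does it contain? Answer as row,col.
11,5

lane 14: gid=3 (14/4), tid=2 (14%4)
i=3: r=3+8=11, c=2*2+1=5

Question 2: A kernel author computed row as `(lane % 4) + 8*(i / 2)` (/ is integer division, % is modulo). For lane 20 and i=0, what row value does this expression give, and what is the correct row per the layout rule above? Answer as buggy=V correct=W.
buggy=0 correct=5

`(lane % 4) + 8*(i / 2)`[20,0]->0
L=20->g=20>>2=5, t=20&3=0
[0]->row 5+0=5  col 0·2+0=0
row: 0 vs 5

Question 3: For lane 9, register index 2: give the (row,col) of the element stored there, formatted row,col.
10,2

lane 9: gid=2 (9/4), tid=1 (9%4)
i=2: r=2+8=10, c=1*2+0=2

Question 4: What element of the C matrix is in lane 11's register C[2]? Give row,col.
10,6

lane 11=>11/4=2, 11 mod 4=3
i=2  r:2+8=>10  c:2·3+0=>6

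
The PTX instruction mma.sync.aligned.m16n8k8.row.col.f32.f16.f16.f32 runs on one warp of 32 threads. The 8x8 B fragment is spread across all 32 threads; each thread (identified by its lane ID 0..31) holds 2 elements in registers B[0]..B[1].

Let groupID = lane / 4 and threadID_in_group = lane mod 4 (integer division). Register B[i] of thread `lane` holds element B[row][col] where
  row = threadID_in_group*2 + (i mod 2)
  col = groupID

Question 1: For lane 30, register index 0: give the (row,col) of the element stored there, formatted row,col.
4,7

lane 30: grp=7 (30/4), tig=2 (30%4)
i=0: r=2*2+0=4, c=grp=7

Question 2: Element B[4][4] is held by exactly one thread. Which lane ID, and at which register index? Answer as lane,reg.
18,0

c: 4->gid=4  r: 4->tid=2,i&1=0
L=4*4+2=18  i=0=0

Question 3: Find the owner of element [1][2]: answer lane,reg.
c:2=>grp=2  r:1=>tig=0,lo=1
L=2*4+0=8  i=1=1

8,1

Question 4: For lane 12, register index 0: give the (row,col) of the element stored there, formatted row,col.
12: G=3,T=0
[0] (0*2+0,3) = (0,3)

0,3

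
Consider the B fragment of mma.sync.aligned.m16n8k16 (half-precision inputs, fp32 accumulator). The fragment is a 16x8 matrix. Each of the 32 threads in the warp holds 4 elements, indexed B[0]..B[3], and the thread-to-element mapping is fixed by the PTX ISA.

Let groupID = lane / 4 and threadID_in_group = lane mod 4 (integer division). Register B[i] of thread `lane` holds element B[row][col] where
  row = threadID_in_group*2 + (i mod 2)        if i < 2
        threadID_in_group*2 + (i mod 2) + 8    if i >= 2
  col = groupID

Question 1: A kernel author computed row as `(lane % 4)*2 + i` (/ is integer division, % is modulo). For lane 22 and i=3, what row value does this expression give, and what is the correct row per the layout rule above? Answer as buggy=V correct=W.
`(lane % 4)*2 + i`[22,3]->7
L=22->g=22>>2=5, t=22&3=2
[3]->row 2·2+1+8=13  col g=5
row: 7 vs 13

buggy=7 correct=13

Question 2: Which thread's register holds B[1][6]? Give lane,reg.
c: 6->gid=6  r: 1->r8=0,tid=0,i&1=1
L=6*4+0=24  i=0*2+1=1

24,1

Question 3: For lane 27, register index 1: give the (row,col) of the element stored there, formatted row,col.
7,6

27: gr=6,th=3
[1] (3*2+1+0,6) = (7,6)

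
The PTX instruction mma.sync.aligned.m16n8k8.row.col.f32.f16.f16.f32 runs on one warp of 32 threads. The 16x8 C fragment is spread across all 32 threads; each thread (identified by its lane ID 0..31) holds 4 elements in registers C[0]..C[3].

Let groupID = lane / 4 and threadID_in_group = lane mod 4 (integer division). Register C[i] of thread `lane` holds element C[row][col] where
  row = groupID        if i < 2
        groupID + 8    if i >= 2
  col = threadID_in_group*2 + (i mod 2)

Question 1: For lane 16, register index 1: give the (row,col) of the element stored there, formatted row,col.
4,1

16: gr=4,th=0
[1] (4+0,0*2+1) = (4,1)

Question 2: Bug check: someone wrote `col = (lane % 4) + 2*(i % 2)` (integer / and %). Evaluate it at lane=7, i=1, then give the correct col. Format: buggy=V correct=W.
`(lane % 4) + 2*(i % 2)`[7,1]=>5
L=7=>grp=7>>2=1, tig=7&3=3
[1]=>row 1+0=1  col 3·2+1=7
col: 5 vs 7

buggy=5 correct=7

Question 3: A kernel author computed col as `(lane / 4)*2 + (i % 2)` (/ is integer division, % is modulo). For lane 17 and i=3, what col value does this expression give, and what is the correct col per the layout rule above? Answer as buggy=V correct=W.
buggy=9 correct=3

`(lane / 4)*2 + (i % 2)`[17,3]=>9
lane 17=>17/4=4, 17 mod 4=1
i=3  r:4+8=>12  c:2·1+1=>3
col: 9 vs 3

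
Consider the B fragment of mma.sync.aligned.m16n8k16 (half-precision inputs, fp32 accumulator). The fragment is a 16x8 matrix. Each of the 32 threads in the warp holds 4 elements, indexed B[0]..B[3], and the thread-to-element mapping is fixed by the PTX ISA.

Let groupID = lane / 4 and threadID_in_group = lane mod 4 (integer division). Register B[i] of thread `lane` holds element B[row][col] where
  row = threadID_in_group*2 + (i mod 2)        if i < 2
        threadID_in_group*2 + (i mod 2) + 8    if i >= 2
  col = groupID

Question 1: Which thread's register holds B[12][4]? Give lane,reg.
c=4→G=4  r=12→rhi=1,T=2,p=0
L=4*4+2=18  i=1*2+0=2

18,2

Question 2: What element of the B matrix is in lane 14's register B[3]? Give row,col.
L=14→G=14>>2=3, T=14&3=2
[3]→row 2·2+1+8=13  col G=3

13,3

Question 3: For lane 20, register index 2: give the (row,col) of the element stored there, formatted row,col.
8,5

lane 20=>20/4=5, 20 mod 4=0
i=2  r:2·0+0+8=>8  c:5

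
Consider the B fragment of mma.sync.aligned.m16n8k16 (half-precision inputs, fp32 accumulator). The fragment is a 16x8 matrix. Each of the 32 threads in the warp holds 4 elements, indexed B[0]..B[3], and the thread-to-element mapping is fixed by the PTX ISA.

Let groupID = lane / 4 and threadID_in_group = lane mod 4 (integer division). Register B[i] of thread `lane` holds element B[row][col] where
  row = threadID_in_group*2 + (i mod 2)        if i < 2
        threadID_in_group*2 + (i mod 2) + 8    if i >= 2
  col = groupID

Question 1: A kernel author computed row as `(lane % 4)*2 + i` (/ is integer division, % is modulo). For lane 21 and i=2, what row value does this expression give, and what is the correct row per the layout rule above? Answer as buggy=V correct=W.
buggy=4 correct=10

`(lane % 4)*2 + i`[21,2]⇒4
21: gr=5,th=1
[2] (1*2+0+8,5) = (10,5)
row: 4 vs 10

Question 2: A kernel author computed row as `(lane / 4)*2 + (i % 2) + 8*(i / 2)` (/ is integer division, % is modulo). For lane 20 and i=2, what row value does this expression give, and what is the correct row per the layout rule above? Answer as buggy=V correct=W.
`(lane / 4)*2 + (i % 2) + 8*(i / 2)`[20,2]⇒18
20: gr=5,th=0
[2] (0*2+0+8,5) = (8,5)
row: 18 vs 8

buggy=18 correct=8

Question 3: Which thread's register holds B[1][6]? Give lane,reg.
24,1

c: 6->gid=6  r: 1->r8=0,tid=0,i&1=1
L=6*4+0=24  i=0*2+1=1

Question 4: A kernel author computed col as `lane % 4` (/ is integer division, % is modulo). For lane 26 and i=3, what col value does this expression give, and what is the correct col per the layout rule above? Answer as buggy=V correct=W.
`lane % 4`[26,3]→2
lane 26: G=6 (26/4), T=2 (26%4)
i=3: r=2*2+1+8=13, c=G=6
col: 2 vs 6

buggy=2 correct=6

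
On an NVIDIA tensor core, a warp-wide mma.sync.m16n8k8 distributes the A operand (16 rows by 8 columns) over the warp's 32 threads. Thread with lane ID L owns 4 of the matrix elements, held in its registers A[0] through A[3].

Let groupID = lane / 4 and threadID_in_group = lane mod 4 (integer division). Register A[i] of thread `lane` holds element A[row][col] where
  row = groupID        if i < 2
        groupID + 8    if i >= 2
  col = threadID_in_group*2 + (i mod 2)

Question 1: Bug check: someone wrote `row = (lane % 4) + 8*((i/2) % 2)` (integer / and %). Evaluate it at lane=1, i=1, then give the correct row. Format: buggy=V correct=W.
`(lane % 4) + 8*((i/2) % 2)`[1,1]=>1
lane 1=>1/4=0, 1 mod 4=1
i=1  r:0+0=>0  c:2·1+1=>3
row: 1 vs 0

buggy=1 correct=0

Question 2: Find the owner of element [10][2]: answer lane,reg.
r=10→G=2,rhi=1  c=2→T=1,p=0
L=2*4+1=9  i=1*2+0=2

9,2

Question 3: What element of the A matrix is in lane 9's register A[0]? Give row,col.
2,2

9: grp=2,tig=1
[0] (2+0,1*2+0) = (2,2)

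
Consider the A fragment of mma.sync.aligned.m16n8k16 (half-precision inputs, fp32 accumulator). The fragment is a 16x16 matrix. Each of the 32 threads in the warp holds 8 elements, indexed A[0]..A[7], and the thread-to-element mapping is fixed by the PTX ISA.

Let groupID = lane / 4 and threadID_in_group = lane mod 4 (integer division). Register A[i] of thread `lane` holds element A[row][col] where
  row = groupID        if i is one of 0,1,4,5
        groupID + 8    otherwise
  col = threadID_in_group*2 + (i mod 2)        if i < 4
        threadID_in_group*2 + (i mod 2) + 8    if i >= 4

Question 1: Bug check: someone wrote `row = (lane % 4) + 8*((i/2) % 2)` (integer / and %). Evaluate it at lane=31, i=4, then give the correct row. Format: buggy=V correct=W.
buggy=3 correct=7

`(lane % 4) + 8*((i/2) % 2)`[31,4]⇒3
31: gr=7,th=3
[4] (7+0,3*2+0+8) = (7,14)
row: 3 vs 7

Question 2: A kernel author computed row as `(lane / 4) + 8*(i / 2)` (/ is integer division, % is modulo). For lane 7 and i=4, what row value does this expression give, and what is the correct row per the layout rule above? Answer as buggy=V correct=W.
buggy=17 correct=1

`(lane / 4) + 8*(i / 2)`[7,4]→17
L=7→G=7>>2=1, T=7&3=3
[4]→row 1+0=1  col 3·2+0+8=14
row: 17 vs 1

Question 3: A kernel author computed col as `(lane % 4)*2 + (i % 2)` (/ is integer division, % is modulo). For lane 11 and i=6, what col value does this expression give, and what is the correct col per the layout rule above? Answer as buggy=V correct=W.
`(lane % 4)*2 + (i % 2)`[11,6]→6
lane 11→11/4=2, 11 mod 4=3
i=6  r:2+8→10  c:2·3+0+8→14
col: 6 vs 14

buggy=6 correct=14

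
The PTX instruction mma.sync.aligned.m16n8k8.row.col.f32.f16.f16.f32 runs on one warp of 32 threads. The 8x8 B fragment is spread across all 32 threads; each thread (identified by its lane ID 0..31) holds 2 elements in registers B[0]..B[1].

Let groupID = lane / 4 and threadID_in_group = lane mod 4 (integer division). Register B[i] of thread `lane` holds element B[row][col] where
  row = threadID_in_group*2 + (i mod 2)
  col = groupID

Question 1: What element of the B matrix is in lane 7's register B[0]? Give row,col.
6,1

lane 7: g=1 (7/4), t=3 (7%4)
i=0: r=3*2+0=6, c=g=1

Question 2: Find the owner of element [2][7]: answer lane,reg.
29,0

c:7=>grp=7  r:2=>tig=1,lo=0
L=7*4+1=29  i=0=0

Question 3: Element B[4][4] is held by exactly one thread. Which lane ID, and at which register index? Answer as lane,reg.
c=4⇒gr=4  r=4⇒th=2,odd=0
L=4*4+2=18  i=0=0

18,0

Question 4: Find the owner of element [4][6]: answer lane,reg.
26,0

c: 6->gid=6  r: 4->tid=2,i&1=0
L=6*4+2=26  i=0=0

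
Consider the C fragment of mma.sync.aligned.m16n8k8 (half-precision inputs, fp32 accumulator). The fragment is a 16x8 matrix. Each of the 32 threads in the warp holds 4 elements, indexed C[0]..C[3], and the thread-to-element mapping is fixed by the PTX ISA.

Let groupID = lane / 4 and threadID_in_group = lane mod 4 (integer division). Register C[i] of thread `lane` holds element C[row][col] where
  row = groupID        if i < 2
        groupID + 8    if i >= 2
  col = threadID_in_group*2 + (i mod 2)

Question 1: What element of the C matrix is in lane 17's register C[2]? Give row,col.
lane 17: g=4 (17/4), t=1 (17%4)
i=2: r=4+8=12, c=1*2+0=2

12,2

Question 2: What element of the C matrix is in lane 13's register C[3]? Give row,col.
11,3

13: grp=3,tig=1
[3] (3+8,1*2+1) = (11,3)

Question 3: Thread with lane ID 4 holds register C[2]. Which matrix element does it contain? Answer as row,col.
lane 4: gr=1 (4/4), th=0 (4%4)
i=2: r=1+8=9, c=0*2+0=0

9,0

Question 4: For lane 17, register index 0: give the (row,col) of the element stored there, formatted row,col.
L=17->gid=17>>2=4, tid=17&3=1
[0]->row 4+0=4  col 1·2+0=2

4,2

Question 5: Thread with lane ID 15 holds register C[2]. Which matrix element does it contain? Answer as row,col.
11,6

15: g=3,t=3
[2] (3+8,3*2+0) = (11,6)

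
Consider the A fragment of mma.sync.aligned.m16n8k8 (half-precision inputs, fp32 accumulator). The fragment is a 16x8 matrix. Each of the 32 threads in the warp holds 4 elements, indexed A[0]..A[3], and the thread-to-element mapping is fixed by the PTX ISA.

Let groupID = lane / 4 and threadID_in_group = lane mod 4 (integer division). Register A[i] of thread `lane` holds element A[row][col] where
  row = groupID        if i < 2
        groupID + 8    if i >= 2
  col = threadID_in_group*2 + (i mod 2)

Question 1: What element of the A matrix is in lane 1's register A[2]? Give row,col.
lane 1: grp=0 (1/4), tig=1 (1%4)
i=2: r=0+8=8, c=1*2+0=2

8,2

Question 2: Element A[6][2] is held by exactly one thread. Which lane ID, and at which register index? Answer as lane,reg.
25,0

r: 6->gid=6,r8=0  c: 2->tid=1,i&1=0
L=6*4+1=25  i=0*2+0=0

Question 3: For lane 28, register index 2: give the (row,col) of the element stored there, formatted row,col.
lane 28⇒28/4=7, 28 mod 4=0
i=2  r:7+8⇒15  c:2·0+0⇒0

15,0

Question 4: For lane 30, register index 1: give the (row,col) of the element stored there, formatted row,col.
lane 30: gid=7 (30/4), tid=2 (30%4)
i=1: r=7+0=7, c=2*2+1=5

7,5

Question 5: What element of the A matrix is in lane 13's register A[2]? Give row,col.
L=13=>grp=13>>2=3, tig=13&3=1
[2]=>row 3+8=11  col 1·2+0=2

11,2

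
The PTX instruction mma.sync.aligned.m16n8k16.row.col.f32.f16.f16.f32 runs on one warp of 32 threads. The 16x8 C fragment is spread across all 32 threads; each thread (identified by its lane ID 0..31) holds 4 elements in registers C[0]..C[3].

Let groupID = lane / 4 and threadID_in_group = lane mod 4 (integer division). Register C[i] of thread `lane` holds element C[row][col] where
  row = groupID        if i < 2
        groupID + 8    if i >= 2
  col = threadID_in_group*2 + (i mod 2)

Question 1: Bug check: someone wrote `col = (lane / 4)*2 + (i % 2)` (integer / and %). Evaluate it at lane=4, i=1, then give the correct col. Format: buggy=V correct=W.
`(lane / 4)*2 + (i % 2)`[4,1]⇒3
lane 4⇒4/4=1, 4 mod 4=0
i=1  r:1+0⇒1  c:2·0+1⇒1
col: 3 vs 1

buggy=3 correct=1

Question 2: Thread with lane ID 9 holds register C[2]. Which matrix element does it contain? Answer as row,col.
10,2

9: G=2,T=1
[2] (2+8,1*2+0) = (10,2)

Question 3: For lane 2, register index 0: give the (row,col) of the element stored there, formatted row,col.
0,4

lane 2=>2/4=0, 2 mod 4=2
i=0  r:0+0=>0  c:2·2+0=>4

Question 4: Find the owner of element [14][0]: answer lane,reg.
24,2

r=14->g=6,rb=1  c=0->t=0,b0=0
L=6*4+0=24  i=1*2+0=2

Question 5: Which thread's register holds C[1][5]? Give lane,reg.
6,1

r=1⇒gr=1,Rb=0  c=5⇒th=2,odd=1
L=1*4+2=6  i=0*2+1=1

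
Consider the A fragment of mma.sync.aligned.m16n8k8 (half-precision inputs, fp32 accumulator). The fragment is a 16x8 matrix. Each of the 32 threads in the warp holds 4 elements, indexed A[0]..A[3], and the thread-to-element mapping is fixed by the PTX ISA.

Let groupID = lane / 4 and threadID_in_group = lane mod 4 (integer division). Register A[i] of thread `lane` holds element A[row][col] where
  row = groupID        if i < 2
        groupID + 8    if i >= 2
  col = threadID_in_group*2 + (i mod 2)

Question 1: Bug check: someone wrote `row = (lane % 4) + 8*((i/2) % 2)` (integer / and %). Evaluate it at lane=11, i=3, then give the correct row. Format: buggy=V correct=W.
buggy=11 correct=10

`(lane % 4) + 8*((i/2) % 2)`[11,3]→11
L=11→G=11>>2=2, T=11&3=3
[3]→row 2+8=10  col 3·2+1=7
row: 11 vs 10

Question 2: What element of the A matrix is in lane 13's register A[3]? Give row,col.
11,3

lane 13: gr=3 (13/4), th=1 (13%4)
i=3: r=3+8=11, c=1*2+1=3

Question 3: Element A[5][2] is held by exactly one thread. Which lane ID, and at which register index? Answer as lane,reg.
21,0

r=5→G=5,rhi=0  c=2→T=1,p=0
L=5*4+1=21  i=0*2+0=0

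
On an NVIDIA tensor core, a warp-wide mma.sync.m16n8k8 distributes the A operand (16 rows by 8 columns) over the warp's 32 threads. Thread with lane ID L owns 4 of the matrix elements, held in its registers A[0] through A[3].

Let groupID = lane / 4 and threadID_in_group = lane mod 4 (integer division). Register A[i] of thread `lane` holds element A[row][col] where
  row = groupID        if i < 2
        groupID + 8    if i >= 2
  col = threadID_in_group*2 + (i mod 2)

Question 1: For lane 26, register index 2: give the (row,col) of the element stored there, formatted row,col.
14,4

26: grp=6,tig=2
[2] (6+8,2*2+0) = (14,4)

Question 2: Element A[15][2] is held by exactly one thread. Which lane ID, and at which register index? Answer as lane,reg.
r=15->g=7,rb=1  c=2->t=1,b0=0
L=7*4+1=29  i=1*2+0=2

29,2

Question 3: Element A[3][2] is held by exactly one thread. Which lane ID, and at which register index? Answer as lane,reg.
r=3→G=3,rhi=0  c=2→T=1,p=0
L=3*4+1=13  i=0*2+0=0

13,0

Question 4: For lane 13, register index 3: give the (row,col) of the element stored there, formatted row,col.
11,3

13: grp=3,tig=1
[3] (3+8,1*2+1) = (11,3)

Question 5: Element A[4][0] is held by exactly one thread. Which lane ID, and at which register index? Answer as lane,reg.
16,0

r=4⇒gr=4,Rb=0  c=0⇒th=0,odd=0
L=4*4+0=16  i=0*2+0=0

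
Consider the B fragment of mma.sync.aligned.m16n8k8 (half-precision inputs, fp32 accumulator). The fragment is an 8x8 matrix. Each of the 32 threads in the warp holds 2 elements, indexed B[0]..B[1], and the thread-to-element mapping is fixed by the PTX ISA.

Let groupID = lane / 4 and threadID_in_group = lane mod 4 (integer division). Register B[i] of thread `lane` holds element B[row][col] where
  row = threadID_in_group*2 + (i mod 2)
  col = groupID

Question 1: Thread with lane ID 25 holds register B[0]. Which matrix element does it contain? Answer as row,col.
L=25->g=25>>2=6, t=25&3=1
[0]->row 1·2+0=2  col g=6

2,6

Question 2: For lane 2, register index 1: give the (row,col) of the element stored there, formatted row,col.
5,0

L=2->gid=2>>2=0, tid=2&3=2
[1]->row 2·2+1=5  col gid=0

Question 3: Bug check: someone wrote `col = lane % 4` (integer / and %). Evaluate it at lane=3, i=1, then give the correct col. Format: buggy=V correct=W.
buggy=3 correct=0

`lane % 4`[3,1]->3
lane 3: g=0 (3/4), t=3 (3%4)
i=1: r=3*2+1=7, c=g=0
col: 3 vs 0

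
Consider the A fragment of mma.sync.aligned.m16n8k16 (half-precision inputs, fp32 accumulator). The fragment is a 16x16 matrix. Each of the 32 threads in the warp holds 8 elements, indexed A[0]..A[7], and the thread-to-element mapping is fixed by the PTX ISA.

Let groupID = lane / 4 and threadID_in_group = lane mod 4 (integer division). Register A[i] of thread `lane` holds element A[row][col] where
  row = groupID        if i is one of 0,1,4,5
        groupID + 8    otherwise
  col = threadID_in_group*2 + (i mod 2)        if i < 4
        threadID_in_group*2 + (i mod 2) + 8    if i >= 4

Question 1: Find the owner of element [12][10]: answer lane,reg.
r=12→G=4,rhi=1  c=10→chi=1,T=1,p=0
L=4*4+1=17  i=1*4+1*2+0=6

17,6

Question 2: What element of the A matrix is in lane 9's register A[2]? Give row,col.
lane 9->9/4=2, 9 mod 4=1
i=2  r:2+8->10  c:2·1+0+0->2

10,2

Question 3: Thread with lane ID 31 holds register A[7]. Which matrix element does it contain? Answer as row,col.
15,15

lane 31: grp=7 (31/4), tig=3 (31%4)
i=7: r=7+8=15, c=3*2+1+8=15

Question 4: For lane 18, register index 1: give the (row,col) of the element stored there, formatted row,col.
L=18=>grp=18>>2=4, tig=18&3=2
[1]=>row 4+0=4  col 2·2+1+0=5

4,5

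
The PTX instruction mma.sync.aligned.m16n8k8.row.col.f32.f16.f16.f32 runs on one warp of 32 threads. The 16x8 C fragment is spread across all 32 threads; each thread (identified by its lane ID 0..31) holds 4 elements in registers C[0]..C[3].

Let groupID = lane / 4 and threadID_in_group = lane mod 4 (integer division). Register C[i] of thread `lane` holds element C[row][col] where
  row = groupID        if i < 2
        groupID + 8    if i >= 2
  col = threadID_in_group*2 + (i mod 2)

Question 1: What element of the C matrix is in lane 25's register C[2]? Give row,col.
14,2

25: g=6,t=1
[2] (6+8,1*2+0) = (14,2)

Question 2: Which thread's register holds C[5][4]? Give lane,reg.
r=5→G=5,rhi=0  c=4→T=2,p=0
L=5*4+2=22  i=0*2+0=0

22,0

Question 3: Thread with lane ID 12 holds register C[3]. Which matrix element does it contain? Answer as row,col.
L=12→G=12>>2=3, T=12&3=0
[3]→row 3+8=11  col 0·2+1=1

11,1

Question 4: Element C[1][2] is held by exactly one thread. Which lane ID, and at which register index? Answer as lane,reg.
r=1→G=1,rhi=0  c=2→T=1,p=0
L=1*4+1=5  i=0*2+0=0

5,0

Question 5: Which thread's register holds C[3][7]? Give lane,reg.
r: 3->gid=3,r8=0  c: 7->tid=3,i&1=1
L=3*4+3=15  i=0*2+1=1

15,1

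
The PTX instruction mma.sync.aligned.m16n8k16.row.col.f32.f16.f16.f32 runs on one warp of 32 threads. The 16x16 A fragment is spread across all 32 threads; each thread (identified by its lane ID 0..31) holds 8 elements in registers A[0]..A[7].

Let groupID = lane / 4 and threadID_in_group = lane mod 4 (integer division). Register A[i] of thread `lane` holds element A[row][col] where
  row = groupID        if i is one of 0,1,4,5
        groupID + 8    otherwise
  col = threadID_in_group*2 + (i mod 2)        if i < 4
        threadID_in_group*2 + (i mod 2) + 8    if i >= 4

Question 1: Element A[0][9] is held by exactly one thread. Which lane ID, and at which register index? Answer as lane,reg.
r=0→G=0,rhi=0  c=9→chi=1,T=0,p=1
L=0*4+0=0  i=1*4+0*2+1=5

0,5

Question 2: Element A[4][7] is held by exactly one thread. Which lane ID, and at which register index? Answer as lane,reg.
r:4=>grp=4,rB=0  c:7=>cB=0,tig=3,lo=1
L=4*4+3=19  i=0*4+0*2+1=1

19,1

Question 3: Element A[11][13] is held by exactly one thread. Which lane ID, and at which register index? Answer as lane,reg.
r=11->g=3,rb=1  c=13->cb=1,t=2,b0=1
L=3*4+2=14  i=1*4+1*2+1=7

14,7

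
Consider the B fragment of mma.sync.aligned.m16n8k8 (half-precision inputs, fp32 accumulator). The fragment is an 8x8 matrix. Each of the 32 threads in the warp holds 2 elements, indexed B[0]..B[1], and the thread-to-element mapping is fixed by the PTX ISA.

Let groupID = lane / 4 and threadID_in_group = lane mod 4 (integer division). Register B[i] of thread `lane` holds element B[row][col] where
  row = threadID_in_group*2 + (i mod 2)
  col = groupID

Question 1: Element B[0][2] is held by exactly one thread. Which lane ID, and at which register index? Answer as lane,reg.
8,0

c=2⇒gr=2  r=0⇒th=0,odd=0
L=2*4+0=8  i=0=0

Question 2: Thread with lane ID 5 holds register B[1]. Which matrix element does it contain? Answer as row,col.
3,1

L=5->g=5>>2=1, t=5&3=1
[1]->row 1·2+1=3  col g=1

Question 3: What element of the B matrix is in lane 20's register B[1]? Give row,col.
1,5

lane 20: G=5 (20/4), T=0 (20%4)
i=1: r=0*2+1=1, c=G=5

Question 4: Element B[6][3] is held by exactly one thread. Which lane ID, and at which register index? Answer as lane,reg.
15,0

c:3=>grp=3  r:6=>tig=3,lo=0
L=3*4+3=15  i=0=0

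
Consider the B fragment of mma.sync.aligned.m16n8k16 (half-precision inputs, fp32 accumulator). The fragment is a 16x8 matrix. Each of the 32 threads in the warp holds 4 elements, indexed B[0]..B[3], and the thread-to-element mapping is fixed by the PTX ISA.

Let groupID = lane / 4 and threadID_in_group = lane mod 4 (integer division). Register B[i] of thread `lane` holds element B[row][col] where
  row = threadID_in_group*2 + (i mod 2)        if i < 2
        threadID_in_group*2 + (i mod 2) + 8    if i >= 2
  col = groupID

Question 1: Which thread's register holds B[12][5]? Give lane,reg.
c=5⇒gr=5  r=12⇒Rb=1,th=2,odd=0
L=5*4+2=22  i=1*2+0=2

22,2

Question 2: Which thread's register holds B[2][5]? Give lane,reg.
c=5→G=5  r=2→rhi=0,T=1,p=0
L=5*4+1=21  i=0*2+0=0

21,0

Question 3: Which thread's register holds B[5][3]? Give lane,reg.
c=3⇒gr=3  r=5⇒Rb=0,th=2,odd=1
L=3*4+2=14  i=0*2+1=1

14,1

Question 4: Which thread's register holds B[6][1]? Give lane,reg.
7,0

c: 1->gid=1  r: 6->r8=0,tid=3,i&1=0
L=1*4+3=7  i=0*2+0=0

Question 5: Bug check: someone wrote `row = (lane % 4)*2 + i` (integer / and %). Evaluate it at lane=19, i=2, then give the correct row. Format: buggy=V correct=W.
`(lane % 4)*2 + i`[19,2]⇒8
lane 19: gr=4 (19/4), th=3 (19%4)
i=2: r=3*2+0+8=14, c=gr=4
row: 8 vs 14

buggy=8 correct=14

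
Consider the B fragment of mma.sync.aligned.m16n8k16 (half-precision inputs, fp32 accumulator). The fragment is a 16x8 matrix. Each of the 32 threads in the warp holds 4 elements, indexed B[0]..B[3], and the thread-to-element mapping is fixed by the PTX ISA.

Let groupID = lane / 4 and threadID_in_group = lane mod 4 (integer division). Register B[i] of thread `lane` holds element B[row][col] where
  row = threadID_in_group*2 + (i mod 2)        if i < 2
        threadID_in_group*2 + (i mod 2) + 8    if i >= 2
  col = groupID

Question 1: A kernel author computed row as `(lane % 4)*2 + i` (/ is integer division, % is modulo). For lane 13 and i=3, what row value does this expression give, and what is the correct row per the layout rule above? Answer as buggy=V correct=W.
`(lane % 4)*2 + i`[13,3]=>5
L=13=>grp=13>>2=3, tig=13&3=1
[3]=>row 1·2+1+8=11  col grp=3
row: 5 vs 11

buggy=5 correct=11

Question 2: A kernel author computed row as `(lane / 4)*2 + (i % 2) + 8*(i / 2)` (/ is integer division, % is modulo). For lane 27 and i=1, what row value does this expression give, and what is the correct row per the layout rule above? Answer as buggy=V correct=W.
`(lane / 4)*2 + (i % 2) + 8*(i / 2)`[27,1]->13
27: gid=6,tid=3
[1] (3*2+1+0,6) = (7,6)
row: 13 vs 7

buggy=13 correct=7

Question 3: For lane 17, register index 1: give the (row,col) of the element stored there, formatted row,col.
3,4

lane 17→17/4=4, 17 mod 4=1
i=1  r:2·1+1+0→3  c:4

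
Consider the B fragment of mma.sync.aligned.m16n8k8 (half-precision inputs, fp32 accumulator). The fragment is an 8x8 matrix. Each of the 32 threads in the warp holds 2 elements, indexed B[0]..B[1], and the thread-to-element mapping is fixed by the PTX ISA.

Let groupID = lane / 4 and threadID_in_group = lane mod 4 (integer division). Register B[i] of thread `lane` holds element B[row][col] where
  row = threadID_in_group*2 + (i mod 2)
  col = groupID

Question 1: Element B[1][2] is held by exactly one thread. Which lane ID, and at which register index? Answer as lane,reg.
c: 2->gid=2  r: 1->tid=0,i&1=1
L=2*4+0=8  i=1=1

8,1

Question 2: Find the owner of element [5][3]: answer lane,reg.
c=3->g=3  r=5->t=2,b0=1
L=3*4+2=14  i=1=1

14,1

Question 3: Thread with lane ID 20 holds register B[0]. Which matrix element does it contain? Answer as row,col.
lane 20: gid=5 (20/4), tid=0 (20%4)
i=0: r=0*2+0=0, c=gid=5

0,5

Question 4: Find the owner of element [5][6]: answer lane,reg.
c: 6->gid=6  r: 5->tid=2,i&1=1
L=6*4+2=26  i=1=1

26,1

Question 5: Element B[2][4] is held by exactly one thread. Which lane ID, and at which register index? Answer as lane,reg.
17,0

c: 4->gid=4  r: 2->tid=1,i&1=0
L=4*4+1=17  i=0=0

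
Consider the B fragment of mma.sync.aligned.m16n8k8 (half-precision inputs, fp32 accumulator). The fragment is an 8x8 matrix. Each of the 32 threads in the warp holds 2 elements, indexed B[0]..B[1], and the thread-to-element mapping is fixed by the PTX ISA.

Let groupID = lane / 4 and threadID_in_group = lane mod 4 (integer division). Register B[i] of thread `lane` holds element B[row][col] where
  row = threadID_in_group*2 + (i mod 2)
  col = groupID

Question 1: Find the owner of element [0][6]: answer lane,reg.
24,0

c:6=>grp=6  r:0=>tig=0,lo=0
L=6*4+0=24  i=0=0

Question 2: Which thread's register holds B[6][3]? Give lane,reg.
15,0

c=3->g=3  r=6->t=3,b0=0
L=3*4+3=15  i=0=0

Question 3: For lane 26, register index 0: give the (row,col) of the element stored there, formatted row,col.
4,6

26: g=6,t=2
[0] (2*2+0,6) = (4,6)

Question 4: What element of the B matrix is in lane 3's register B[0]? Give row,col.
6,0

lane 3->3/4=0, 3 mod 4=3
i=0  r:2·3+0->6  c:0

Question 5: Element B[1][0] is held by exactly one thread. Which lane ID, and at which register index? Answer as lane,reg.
c: 0->gid=0  r: 1->tid=0,i&1=1
L=0*4+0=0  i=1=1

0,1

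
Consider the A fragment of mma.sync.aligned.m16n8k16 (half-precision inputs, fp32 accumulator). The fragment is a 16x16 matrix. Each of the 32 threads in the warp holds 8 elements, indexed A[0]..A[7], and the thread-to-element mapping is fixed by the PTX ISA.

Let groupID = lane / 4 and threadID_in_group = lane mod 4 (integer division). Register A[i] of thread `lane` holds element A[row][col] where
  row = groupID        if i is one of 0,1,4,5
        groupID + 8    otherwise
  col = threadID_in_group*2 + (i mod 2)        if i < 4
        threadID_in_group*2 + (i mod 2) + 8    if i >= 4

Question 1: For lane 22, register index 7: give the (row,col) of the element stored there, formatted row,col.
13,13

L=22->gid=22>>2=5, tid=22&3=2
[7]->row 5+8=13  col 2·2+1+8=13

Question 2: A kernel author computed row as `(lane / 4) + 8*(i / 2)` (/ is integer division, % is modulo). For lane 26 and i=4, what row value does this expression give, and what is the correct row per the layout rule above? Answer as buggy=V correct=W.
`(lane / 4) + 8*(i / 2)`[26,4]=>22
lane 26=>26/4=6, 26 mod 4=2
i=4  r:6+0=>6  c:2·2+0+8=>12
row: 22 vs 6

buggy=22 correct=6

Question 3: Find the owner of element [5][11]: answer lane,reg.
r=5→G=5,rhi=0  c=11→chi=1,T=1,p=1
L=5*4+1=21  i=1*4+0*2+1=5

21,5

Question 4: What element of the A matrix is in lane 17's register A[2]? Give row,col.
lane 17⇒17/4=4, 17 mod 4=1
i=2  r:4+8⇒12  c:2·1+0+0⇒2

12,2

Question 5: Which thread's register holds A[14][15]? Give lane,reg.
r=14->g=6,rb=1  c=15->cb=1,t=3,b0=1
L=6*4+3=27  i=1*4+1*2+1=7

27,7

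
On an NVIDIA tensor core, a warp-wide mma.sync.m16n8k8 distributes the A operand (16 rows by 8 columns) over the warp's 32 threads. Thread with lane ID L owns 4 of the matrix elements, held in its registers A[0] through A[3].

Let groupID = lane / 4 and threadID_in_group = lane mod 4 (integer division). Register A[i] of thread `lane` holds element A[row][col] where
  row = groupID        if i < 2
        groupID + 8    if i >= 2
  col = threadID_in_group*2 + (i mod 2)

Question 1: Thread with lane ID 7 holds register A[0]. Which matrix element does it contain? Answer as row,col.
lane 7⇒7/4=1, 7 mod 4=3
i=0  r:1+0⇒1  c:2·3+0⇒6

1,6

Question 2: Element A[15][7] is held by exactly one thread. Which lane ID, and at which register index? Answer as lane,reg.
31,3

r:15=>grp=7,rB=1  c:7=>tig=3,lo=1
L=7*4+3=31  i=1*2+1=3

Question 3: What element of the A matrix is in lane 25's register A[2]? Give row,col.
L=25->g=25>>2=6, t=25&3=1
[2]->row 6+8=14  col 1·2+0=2

14,2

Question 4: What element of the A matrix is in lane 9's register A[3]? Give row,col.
10,3

L=9→G=9>>2=2, T=9&3=1
[3]→row 2+8=10  col 1·2+1=3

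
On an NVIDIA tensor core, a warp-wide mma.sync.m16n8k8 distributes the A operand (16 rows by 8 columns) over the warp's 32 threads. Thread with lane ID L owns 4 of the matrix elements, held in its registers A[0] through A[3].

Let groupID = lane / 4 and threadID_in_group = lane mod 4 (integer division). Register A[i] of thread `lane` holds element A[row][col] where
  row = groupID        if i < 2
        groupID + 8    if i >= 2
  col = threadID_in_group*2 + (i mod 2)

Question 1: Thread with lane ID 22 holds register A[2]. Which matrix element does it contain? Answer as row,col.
13,4

lane 22=>22/4=5, 22 mod 4=2
i=2  r:5+8=>13  c:2·2+0=>4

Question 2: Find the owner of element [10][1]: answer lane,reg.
8,3

r: 10->gid=2,r8=1  c: 1->tid=0,i&1=1
L=2*4+0=8  i=1*2+1=3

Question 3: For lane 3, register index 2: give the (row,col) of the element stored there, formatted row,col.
lane 3: g=0 (3/4), t=3 (3%4)
i=2: r=0+8=8, c=3*2+0=6

8,6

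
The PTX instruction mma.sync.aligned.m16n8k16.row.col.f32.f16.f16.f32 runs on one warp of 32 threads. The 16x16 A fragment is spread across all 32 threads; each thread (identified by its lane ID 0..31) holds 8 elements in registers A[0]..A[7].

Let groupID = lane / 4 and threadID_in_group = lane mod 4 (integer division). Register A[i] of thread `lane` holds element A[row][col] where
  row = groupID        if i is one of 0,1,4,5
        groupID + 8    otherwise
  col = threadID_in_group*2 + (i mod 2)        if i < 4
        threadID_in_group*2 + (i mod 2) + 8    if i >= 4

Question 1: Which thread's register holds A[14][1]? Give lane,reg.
24,3

r=14→G=6,rhi=1  c=1→chi=0,T=0,p=1
L=6*4+0=24  i=0*4+1*2+1=3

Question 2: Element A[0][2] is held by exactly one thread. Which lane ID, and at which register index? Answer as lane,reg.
1,0

r: 0->gid=0,r8=0  c: 2->c8=0,tid=1,i&1=0
L=0*4+1=1  i=0*4+0*2+0=0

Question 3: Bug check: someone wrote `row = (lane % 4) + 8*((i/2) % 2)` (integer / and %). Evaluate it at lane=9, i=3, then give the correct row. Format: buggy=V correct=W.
buggy=9 correct=10

`(lane % 4) + 8*((i/2) % 2)`[9,3]⇒9
lane 9: gr=2 (9/4), th=1 (9%4)
i=3: r=2+8=10, c=1*2+1+0=3
row: 9 vs 10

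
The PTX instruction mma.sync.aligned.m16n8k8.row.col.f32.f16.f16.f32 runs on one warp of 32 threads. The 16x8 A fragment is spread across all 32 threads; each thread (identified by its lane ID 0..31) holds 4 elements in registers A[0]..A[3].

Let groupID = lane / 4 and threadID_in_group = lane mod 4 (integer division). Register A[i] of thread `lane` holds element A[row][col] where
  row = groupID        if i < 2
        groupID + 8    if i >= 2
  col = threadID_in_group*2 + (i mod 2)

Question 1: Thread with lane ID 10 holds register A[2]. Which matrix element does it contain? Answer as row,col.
lane 10=>10/4=2, 10 mod 4=2
i=2  r:2+8=>10  c:2·2+0=>4

10,4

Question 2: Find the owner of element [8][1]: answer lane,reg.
r=8->g=0,rb=1  c=1->t=0,b0=1
L=0*4+0=0  i=1*2+1=3

0,3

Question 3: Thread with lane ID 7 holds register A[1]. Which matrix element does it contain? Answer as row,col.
L=7⇒gr=7>>2=1, th=7&3=3
[1]⇒row 1+0=1  col 3·2+1=7

1,7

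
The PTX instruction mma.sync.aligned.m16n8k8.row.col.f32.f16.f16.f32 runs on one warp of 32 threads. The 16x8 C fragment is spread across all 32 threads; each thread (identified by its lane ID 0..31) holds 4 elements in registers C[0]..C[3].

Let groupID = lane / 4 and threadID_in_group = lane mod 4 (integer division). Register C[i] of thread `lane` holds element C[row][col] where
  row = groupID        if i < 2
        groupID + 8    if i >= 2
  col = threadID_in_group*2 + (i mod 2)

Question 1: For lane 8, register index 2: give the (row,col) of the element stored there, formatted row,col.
lane 8: gid=2 (8/4), tid=0 (8%4)
i=2: r=2+8=10, c=0*2+0=0

10,0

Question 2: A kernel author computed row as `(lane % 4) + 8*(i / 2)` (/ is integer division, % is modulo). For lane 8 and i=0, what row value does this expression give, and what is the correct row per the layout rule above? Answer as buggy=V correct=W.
`(lane % 4) + 8*(i / 2)`[8,0]=>0
8: grp=2,tig=0
[0] (2+0,0*2+0) = (2,0)
row: 0 vs 2

buggy=0 correct=2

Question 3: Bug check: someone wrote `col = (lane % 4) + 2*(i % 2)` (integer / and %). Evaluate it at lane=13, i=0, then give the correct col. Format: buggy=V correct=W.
buggy=1 correct=2

`(lane % 4) + 2*(i % 2)`[13,0]⇒1
lane 13: gr=3 (13/4), th=1 (13%4)
i=0: r=3+0=3, c=1*2+0=2
col: 1 vs 2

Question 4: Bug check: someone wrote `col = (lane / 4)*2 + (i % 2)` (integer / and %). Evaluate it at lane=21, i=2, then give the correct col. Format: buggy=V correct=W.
buggy=10 correct=2

`(lane / 4)*2 + (i % 2)`[21,2]→10
lane 21: G=5 (21/4), T=1 (21%4)
i=2: r=5+8=13, c=1*2+0=2
col: 10 vs 2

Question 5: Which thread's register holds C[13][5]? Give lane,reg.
22,3

r=13→G=5,rhi=1  c=5→T=2,p=1
L=5*4+2=22  i=1*2+1=3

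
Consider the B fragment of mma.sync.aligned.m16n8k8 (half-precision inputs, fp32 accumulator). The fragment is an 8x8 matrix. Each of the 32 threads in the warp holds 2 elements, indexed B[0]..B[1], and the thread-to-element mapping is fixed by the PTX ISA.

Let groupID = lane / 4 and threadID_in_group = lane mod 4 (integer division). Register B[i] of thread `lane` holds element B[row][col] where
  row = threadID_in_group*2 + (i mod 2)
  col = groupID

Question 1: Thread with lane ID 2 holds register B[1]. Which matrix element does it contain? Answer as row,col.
5,0

lane 2: G=0 (2/4), T=2 (2%4)
i=1: r=2*2+1=5, c=G=0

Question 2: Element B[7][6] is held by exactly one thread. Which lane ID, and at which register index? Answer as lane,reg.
c=6→G=6  r=7→T=3,p=1
L=6*4+3=27  i=1=1

27,1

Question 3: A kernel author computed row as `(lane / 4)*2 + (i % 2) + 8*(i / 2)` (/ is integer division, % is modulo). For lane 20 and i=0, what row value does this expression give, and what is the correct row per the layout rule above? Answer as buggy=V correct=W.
buggy=10 correct=0

`(lane / 4)*2 + (i % 2) + 8*(i / 2)`[20,0]→10
lane 20→20/4=5, 20 mod 4=0
i=0  r:2·0+0→0  c:5
row: 10 vs 0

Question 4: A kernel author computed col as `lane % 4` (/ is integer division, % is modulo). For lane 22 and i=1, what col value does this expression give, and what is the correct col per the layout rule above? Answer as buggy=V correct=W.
`lane % 4`[22,1]⇒2
lane 22: gr=5 (22/4), th=2 (22%4)
i=1: r=2*2+1=5, c=gr=5
col: 2 vs 5

buggy=2 correct=5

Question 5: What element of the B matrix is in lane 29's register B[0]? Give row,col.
lane 29: g=7 (29/4), t=1 (29%4)
i=0: r=1*2+0=2, c=g=7

2,7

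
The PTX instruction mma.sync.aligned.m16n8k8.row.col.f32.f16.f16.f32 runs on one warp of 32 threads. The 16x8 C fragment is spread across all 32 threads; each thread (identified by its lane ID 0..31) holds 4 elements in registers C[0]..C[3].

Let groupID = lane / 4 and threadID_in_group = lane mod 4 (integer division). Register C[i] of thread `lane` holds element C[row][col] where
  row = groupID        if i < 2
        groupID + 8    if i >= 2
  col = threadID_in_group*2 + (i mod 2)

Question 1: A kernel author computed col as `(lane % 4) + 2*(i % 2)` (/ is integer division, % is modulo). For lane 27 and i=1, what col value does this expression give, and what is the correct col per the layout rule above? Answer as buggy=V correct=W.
`(lane % 4) + 2*(i % 2)`[27,1]->5
lane 27->27/4=6, 27 mod 4=3
i=1  r:6+0->6  c:2·3+1->7
col: 5 vs 7

buggy=5 correct=7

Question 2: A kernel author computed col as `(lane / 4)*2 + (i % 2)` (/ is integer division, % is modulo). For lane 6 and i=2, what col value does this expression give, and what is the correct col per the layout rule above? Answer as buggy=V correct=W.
buggy=2 correct=4

`(lane / 4)*2 + (i % 2)`[6,2]->2
6: g=1,t=2
[2] (1+8,2*2+0) = (9,4)
col: 2 vs 4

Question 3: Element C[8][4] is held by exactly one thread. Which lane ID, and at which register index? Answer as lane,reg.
r=8→G=0,rhi=1  c=4→T=2,p=0
L=0*4+2=2  i=1*2+0=2

2,2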